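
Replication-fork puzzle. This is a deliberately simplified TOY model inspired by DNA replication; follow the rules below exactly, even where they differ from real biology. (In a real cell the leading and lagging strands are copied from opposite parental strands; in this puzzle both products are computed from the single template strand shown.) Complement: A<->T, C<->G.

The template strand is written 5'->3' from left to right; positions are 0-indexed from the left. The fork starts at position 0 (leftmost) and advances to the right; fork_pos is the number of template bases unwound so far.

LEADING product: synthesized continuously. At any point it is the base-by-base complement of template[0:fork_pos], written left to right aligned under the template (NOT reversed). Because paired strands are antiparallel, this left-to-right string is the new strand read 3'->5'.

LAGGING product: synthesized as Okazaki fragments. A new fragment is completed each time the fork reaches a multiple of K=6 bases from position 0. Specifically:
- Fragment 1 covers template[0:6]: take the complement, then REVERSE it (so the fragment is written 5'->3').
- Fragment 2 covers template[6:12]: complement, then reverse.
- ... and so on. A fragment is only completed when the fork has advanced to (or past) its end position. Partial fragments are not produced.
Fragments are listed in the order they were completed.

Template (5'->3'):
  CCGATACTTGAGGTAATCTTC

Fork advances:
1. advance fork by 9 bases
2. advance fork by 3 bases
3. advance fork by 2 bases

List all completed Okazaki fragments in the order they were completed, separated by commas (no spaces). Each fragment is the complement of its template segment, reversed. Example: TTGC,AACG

Step 1: advance 9 -> fork_pos = 0 + 9 = 9. Reached multiple(s) of 6: 6 -> fragment 1 completed (1 total).
Step 2: advance 3 -> fork_pos = 9 + 3 = 12. Reached multiple(s) of 6: 12 -> fragment 2 completed (2 total).
Step 3: advance 2 -> fork_pos = 12 + 2 = 14. Next multiple of 6 is 18 (not reached); still 2 fragment(s).
Final fork_pos = 14, so 2 fragment(s) are complete. Build each: template segment -> complement -> reverse.
Fragment 1: template[0:6] = CCGATA -> complement GGCTAT -> reversed TATCGG
Fragment 2: template[6:12] = CTTGAG -> complement GAACTC -> reversed CTCAAG

Answer: TATCGG,CTCAAG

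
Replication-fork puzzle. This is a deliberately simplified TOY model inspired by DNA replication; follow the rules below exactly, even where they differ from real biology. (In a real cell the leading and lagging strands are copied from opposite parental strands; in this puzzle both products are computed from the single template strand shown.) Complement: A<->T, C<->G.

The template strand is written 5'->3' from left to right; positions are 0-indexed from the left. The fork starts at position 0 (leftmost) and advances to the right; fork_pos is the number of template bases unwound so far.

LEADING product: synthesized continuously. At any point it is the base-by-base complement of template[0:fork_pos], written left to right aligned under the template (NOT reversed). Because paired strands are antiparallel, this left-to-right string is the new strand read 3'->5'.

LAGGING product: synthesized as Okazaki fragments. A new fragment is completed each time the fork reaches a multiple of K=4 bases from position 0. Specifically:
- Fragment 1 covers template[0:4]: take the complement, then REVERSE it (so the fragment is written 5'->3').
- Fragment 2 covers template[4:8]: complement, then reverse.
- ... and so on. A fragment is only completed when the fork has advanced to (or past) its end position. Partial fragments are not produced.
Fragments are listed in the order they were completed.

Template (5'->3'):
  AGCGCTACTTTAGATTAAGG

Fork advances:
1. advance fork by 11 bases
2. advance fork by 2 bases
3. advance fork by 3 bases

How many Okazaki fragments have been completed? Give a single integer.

Step 1: advance 11 -> fork_pos = 0 + 11 = 11. Reached multiple(s) of 4: 4, 8 -> fragments 1-2 completed (2 total).
Step 2: advance 2 -> fork_pos = 11 + 2 = 13. Reached multiple(s) of 4: 12 -> fragment 3 completed (3 total).
Step 3: advance 3 -> fork_pos = 13 + 3 = 16. Reached multiple(s) of 4: 16 -> fragment 4 completed (4 total).
Check: final fork_pos = 16; the multiples of 4 that are <= 16 are 4..16 -> 16 // 4 = 4 completed fragment(s).

Answer: 4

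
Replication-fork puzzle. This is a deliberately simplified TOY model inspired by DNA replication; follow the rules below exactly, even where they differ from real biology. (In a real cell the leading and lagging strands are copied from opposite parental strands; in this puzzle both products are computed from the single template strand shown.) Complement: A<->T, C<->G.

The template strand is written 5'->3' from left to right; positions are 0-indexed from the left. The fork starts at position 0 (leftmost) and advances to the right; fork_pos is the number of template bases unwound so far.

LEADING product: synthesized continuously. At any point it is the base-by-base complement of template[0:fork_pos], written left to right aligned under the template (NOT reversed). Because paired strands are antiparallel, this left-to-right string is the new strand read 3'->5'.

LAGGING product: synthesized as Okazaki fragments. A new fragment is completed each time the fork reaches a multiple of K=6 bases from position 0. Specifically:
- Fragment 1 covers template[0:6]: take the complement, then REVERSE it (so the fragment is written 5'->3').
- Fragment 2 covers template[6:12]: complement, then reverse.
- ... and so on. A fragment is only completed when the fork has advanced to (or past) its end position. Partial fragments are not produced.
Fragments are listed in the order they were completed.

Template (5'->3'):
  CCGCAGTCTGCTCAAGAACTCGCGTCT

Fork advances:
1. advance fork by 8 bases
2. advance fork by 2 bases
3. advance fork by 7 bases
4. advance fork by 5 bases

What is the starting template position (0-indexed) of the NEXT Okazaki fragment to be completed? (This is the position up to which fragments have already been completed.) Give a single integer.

Answer: 18

Derivation:
Step 1: advance 8 -> fork_pos = 0 + 8 = 8. Reached multiple(s) of 6: 6 -> fragment 1 completed (1 total).
Step 2: advance 2 -> fork_pos = 8 + 2 = 10. Next multiple of 6 is 12 (not reached); still 1 fragment(s).
Step 3: advance 7 -> fork_pos = 10 + 7 = 17. Reached multiple(s) of 6: 12 -> fragment 2 completed (2 total).
Step 4: advance 5 -> fork_pos = 17 + 5 = 22. Reached multiple(s) of 6: 18 -> fragment 3 completed (3 total).
3 fragment(s) completed, covering template[0:18] (3 x 6 = 18). The next fragment, fragment 4, covers template[18:24], so it starts at position 18.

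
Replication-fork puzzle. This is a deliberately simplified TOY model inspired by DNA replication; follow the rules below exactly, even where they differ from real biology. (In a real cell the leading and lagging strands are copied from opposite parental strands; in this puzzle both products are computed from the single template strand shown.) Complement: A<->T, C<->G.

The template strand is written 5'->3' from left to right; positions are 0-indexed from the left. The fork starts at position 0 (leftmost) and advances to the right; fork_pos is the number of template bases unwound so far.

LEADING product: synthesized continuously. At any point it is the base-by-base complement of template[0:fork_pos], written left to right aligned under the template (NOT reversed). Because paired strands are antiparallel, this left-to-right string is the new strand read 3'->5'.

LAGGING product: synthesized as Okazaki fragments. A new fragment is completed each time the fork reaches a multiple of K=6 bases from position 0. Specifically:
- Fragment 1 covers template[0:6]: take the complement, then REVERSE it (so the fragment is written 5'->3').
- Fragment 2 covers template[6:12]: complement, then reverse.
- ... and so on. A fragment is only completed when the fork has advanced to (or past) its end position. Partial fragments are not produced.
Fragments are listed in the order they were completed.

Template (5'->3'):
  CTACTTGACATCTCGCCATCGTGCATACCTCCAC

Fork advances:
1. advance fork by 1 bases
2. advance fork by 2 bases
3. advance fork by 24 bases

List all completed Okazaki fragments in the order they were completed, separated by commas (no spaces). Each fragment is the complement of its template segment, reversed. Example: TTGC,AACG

Step 1: advance 1 -> fork_pos = 0 + 1 = 1. Next multiple of 6 is 6 (not reached); still 0 fragment(s).
Step 2: advance 2 -> fork_pos = 1 + 2 = 3. Next multiple of 6 is 6 (not reached); still 0 fragment(s).
Step 3: advance 24 -> fork_pos = 3 + 24 = 27. Reached multiple(s) of 6: 6, 12, 18, 24 -> fragments 1-4 completed (4 total).
Final fork_pos = 27, so 4 fragment(s) are complete. Build each: template segment -> complement -> reverse.
Fragment 1: template[0:6] = CTACTT -> complement GATGAA -> reversed AAGTAG
Fragment 2: template[6:12] = GACATC -> complement CTGTAG -> reversed GATGTC
Fragment 3: template[12:18] = TCGCCA -> complement AGCGGT -> reversed TGGCGA
Fragment 4: template[18:24] = TCGTGC -> complement AGCACG -> reversed GCACGA

Answer: AAGTAG,GATGTC,TGGCGA,GCACGA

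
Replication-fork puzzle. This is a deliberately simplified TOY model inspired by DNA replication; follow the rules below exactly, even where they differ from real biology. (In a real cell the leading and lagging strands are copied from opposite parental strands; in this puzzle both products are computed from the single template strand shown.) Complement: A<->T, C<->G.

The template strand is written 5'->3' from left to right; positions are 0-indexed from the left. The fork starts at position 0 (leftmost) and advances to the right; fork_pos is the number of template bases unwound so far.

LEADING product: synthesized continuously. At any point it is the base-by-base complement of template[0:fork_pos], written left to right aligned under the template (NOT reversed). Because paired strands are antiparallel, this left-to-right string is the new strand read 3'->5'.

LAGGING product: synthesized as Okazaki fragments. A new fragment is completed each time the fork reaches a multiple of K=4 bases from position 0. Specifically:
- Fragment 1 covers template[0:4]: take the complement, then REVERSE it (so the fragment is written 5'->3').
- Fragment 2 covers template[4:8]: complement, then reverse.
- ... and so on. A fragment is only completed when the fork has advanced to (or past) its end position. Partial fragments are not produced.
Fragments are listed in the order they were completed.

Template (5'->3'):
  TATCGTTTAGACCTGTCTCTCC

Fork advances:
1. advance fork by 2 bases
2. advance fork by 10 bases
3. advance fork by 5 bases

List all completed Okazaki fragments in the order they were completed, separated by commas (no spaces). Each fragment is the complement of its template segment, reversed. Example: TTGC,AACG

Step 1: advance 2 -> fork_pos = 0 + 2 = 2. Next multiple of 4 is 4 (not reached); still 0 fragment(s).
Step 2: advance 10 -> fork_pos = 2 + 10 = 12. Reached multiple(s) of 4: 4, 8, 12 -> fragments 1-3 completed (3 total).
Step 3: advance 5 -> fork_pos = 12 + 5 = 17. Reached multiple(s) of 4: 16 -> fragment 4 completed (4 total).
Final fork_pos = 17, so 4 fragment(s) are complete. Build each: template segment -> complement -> reverse.
Fragment 1: template[0:4] = TATC -> complement ATAG -> reversed GATA
Fragment 2: template[4:8] = GTTT -> complement CAAA -> reversed AAAC
Fragment 3: template[8:12] = AGAC -> complement TCTG -> reversed GTCT
Fragment 4: template[12:16] = CTGT -> complement GACA -> reversed ACAG

Answer: GATA,AAAC,GTCT,ACAG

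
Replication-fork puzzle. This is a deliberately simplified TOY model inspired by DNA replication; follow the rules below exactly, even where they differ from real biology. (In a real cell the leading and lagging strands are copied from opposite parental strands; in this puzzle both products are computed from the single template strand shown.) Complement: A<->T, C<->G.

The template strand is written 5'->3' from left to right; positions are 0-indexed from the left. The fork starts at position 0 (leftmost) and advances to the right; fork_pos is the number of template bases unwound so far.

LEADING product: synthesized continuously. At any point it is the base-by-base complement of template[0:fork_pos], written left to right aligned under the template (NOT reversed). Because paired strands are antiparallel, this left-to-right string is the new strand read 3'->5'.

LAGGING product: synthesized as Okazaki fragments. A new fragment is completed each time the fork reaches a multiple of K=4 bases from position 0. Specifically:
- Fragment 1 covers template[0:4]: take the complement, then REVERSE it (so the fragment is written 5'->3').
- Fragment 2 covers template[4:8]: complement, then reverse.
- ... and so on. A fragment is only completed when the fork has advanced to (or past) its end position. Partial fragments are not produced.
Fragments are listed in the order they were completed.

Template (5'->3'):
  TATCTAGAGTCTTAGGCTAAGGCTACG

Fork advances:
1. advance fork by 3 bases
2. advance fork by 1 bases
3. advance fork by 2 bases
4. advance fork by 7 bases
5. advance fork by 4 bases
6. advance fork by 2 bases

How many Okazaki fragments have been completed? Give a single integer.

Step 1: advance 3 -> fork_pos = 0 + 3 = 3. Next multiple of 4 is 4 (not reached); still 0 fragment(s).
Step 2: advance 1 -> fork_pos = 3 + 1 = 4. Reached multiple(s) of 4: 4 -> fragment 1 completed (1 total).
Step 3: advance 2 -> fork_pos = 4 + 2 = 6. Next multiple of 4 is 8 (not reached); still 1 fragment(s).
Step 4: advance 7 -> fork_pos = 6 + 7 = 13. Reached multiple(s) of 4: 8, 12 -> fragments 2-3 completed (3 total).
Step 5: advance 4 -> fork_pos = 13 + 4 = 17. Reached multiple(s) of 4: 16 -> fragment 4 completed (4 total).
Step 6: advance 2 -> fork_pos = 17 + 2 = 19. Next multiple of 4 is 20 (not reached); still 4 fragment(s).
Check: final fork_pos = 19; the multiples of 4 that are <= 19 are 4..16 -> 19 // 4 = 4 completed fragment(s).

Answer: 4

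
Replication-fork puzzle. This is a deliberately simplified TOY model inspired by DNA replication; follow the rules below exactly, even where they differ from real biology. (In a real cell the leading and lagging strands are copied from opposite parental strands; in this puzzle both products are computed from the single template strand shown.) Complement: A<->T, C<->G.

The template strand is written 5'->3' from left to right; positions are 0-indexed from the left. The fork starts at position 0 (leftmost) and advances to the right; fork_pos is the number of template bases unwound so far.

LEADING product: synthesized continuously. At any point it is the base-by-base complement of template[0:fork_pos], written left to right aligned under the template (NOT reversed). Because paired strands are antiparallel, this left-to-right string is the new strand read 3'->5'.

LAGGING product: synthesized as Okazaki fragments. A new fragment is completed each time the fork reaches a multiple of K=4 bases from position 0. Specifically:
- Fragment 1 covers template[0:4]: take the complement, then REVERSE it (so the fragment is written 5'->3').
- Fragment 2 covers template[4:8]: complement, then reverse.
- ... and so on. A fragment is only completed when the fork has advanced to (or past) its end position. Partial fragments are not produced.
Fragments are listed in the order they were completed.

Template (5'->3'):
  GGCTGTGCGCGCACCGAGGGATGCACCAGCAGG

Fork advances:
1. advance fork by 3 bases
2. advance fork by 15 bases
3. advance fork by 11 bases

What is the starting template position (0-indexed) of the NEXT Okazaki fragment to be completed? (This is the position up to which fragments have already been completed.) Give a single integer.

Answer: 28

Derivation:
Step 1: advance 3 -> fork_pos = 0 + 3 = 3. Next multiple of 4 is 4 (not reached); still 0 fragment(s).
Step 2: advance 15 -> fork_pos = 3 + 15 = 18. Reached multiple(s) of 4: 4, 8, 12, 16 -> fragments 1-4 completed (4 total).
Step 3: advance 11 -> fork_pos = 18 + 11 = 29. Reached multiple(s) of 4: 20, 24, 28 -> fragments 5-7 completed (7 total).
7 fragment(s) completed, covering template[0:28] (7 x 4 = 28). The next fragment, fragment 8, covers template[28:32], so it starts at position 28.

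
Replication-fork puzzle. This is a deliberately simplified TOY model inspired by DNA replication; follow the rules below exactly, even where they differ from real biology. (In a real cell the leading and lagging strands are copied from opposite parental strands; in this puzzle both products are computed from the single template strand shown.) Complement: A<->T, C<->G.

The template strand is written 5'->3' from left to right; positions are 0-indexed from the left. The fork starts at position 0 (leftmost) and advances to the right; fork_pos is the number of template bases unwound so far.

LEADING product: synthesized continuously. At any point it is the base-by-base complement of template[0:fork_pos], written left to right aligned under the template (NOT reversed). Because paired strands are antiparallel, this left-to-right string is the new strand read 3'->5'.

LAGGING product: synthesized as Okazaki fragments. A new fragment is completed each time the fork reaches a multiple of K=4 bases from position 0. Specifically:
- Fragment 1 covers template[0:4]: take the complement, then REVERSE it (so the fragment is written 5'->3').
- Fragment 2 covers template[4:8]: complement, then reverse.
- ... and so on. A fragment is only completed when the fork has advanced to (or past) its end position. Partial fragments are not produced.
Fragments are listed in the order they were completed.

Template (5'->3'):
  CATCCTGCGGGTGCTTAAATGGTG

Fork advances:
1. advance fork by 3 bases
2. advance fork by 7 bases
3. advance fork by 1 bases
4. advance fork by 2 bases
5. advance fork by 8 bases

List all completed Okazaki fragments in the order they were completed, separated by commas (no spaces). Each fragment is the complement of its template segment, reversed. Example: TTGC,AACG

Step 1: advance 3 -> fork_pos = 0 + 3 = 3. Next multiple of 4 is 4 (not reached); still 0 fragment(s).
Step 2: advance 7 -> fork_pos = 3 + 7 = 10. Reached multiple(s) of 4: 4, 8 -> fragments 1-2 completed (2 total).
Step 3: advance 1 -> fork_pos = 10 + 1 = 11. Next multiple of 4 is 12 (not reached); still 2 fragment(s).
Step 4: advance 2 -> fork_pos = 11 + 2 = 13. Reached multiple(s) of 4: 12 -> fragment 3 completed (3 total).
Step 5: advance 8 -> fork_pos = 13 + 8 = 21. Reached multiple(s) of 4: 16, 20 -> fragments 4-5 completed (5 total).
Final fork_pos = 21, so 5 fragment(s) are complete. Build each: template segment -> complement -> reverse.
Fragment 1: template[0:4] = CATC -> complement GTAG -> reversed GATG
Fragment 2: template[4:8] = CTGC -> complement GACG -> reversed GCAG
Fragment 3: template[8:12] = GGGT -> complement CCCA -> reversed ACCC
Fragment 4: template[12:16] = GCTT -> complement CGAA -> reversed AAGC
Fragment 5: template[16:20] = AAAT -> complement TTTA -> reversed ATTT

Answer: GATG,GCAG,ACCC,AAGC,ATTT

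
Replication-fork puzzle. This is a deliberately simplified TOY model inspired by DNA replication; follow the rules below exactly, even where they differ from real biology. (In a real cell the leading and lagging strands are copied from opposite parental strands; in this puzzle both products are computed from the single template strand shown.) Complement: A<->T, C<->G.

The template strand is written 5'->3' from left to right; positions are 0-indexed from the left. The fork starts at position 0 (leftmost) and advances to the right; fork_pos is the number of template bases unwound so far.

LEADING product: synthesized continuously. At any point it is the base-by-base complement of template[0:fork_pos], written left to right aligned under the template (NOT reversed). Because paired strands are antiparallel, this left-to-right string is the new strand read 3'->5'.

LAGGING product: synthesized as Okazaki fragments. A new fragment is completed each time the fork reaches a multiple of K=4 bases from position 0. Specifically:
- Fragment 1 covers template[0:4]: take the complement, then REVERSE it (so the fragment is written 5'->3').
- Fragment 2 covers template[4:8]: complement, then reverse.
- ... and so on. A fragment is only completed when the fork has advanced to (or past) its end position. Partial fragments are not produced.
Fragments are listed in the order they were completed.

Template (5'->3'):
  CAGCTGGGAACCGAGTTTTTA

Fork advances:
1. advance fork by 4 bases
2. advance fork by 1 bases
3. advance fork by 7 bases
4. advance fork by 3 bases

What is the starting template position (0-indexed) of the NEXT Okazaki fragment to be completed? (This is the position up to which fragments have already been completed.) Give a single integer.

Answer: 12

Derivation:
Step 1: advance 4 -> fork_pos = 0 + 4 = 4. Reached multiple(s) of 4: 4 -> fragment 1 completed (1 total).
Step 2: advance 1 -> fork_pos = 4 + 1 = 5. Next multiple of 4 is 8 (not reached); still 1 fragment(s).
Step 3: advance 7 -> fork_pos = 5 + 7 = 12. Reached multiple(s) of 4: 8, 12 -> fragments 2-3 completed (3 total).
Step 4: advance 3 -> fork_pos = 12 + 3 = 15. Next multiple of 4 is 16 (not reached); still 3 fragment(s).
3 fragment(s) completed, covering template[0:12] (3 x 4 = 12). The next fragment, fragment 4, covers template[12:16], so it starts at position 12.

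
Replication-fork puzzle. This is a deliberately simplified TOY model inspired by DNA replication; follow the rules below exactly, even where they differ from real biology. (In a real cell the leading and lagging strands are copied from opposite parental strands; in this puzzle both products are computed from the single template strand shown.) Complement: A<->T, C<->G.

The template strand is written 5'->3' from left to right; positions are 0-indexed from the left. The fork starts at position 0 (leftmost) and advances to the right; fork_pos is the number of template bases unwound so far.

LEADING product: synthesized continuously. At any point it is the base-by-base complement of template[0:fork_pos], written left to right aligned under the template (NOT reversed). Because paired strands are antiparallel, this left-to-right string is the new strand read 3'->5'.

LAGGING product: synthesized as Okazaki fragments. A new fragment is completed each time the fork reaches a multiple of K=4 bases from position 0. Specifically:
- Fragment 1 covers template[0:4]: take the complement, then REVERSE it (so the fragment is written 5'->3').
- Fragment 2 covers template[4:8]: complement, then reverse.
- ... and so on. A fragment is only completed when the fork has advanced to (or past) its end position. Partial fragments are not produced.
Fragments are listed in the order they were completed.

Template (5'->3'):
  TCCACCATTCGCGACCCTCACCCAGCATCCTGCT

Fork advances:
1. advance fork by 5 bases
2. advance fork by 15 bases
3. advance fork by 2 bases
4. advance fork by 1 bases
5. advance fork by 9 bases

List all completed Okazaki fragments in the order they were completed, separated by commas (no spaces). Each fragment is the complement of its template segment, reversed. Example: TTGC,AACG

Step 1: advance 5 -> fork_pos = 0 + 5 = 5. Reached multiple(s) of 4: 4 -> fragment 1 completed (1 total).
Step 2: advance 15 -> fork_pos = 5 + 15 = 20. Reached multiple(s) of 4: 8, 12, 16, 20 -> fragments 2-5 completed (5 total).
Step 3: advance 2 -> fork_pos = 20 + 2 = 22. Next multiple of 4 is 24 (not reached); still 5 fragment(s).
Step 4: advance 1 -> fork_pos = 22 + 1 = 23. Next multiple of 4 is 24 (not reached); still 5 fragment(s).
Step 5: advance 9 -> fork_pos = 23 + 9 = 32. Reached multiple(s) of 4: 24, 28, 32 -> fragments 6-8 completed (8 total).
Final fork_pos = 32, so 8 fragment(s) are complete. Build each: template segment -> complement -> reverse.
Fragment 1: template[0:4] = TCCA -> complement AGGT -> reversed TGGA
Fragment 2: template[4:8] = CCAT -> complement GGTA -> reversed ATGG
Fragment 3: template[8:12] = TCGC -> complement AGCG -> reversed GCGA
Fragment 4: template[12:16] = GACC -> complement CTGG -> reversed GGTC
Fragment 5: template[16:20] = CTCA -> complement GAGT -> reversed TGAG
Fragment 6: template[20:24] = CCCA -> complement GGGT -> reversed TGGG
Fragment 7: template[24:28] = GCAT -> complement CGTA -> reversed ATGC
Fragment 8: template[28:32] = CCTG -> complement GGAC -> reversed CAGG

Answer: TGGA,ATGG,GCGA,GGTC,TGAG,TGGG,ATGC,CAGG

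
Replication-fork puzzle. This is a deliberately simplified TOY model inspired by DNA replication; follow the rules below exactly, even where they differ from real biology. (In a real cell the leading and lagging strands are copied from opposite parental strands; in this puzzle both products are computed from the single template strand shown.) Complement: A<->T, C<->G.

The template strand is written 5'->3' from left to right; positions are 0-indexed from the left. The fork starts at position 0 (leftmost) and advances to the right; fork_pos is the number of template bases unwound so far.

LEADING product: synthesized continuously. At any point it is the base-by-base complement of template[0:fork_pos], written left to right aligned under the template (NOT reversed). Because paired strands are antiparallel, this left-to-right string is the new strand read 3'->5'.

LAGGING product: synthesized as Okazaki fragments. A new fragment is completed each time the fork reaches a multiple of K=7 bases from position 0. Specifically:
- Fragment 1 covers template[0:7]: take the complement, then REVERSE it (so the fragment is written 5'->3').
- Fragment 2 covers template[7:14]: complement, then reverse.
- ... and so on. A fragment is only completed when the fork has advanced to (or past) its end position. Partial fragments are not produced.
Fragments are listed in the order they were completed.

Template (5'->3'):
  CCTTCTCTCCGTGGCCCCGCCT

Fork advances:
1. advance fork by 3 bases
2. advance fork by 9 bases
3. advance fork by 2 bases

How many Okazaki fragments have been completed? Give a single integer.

Step 1: advance 3 -> fork_pos = 0 + 3 = 3. Next multiple of 7 is 7 (not reached); still 0 fragment(s).
Step 2: advance 9 -> fork_pos = 3 + 9 = 12. Reached multiple(s) of 7: 7 -> fragment 1 completed (1 total).
Step 3: advance 2 -> fork_pos = 12 + 2 = 14. Reached multiple(s) of 7: 14 -> fragment 2 completed (2 total).
Check: final fork_pos = 14; the multiples of 7 that are <= 14 are 7..14 -> 14 // 7 = 2 completed fragment(s).

Answer: 2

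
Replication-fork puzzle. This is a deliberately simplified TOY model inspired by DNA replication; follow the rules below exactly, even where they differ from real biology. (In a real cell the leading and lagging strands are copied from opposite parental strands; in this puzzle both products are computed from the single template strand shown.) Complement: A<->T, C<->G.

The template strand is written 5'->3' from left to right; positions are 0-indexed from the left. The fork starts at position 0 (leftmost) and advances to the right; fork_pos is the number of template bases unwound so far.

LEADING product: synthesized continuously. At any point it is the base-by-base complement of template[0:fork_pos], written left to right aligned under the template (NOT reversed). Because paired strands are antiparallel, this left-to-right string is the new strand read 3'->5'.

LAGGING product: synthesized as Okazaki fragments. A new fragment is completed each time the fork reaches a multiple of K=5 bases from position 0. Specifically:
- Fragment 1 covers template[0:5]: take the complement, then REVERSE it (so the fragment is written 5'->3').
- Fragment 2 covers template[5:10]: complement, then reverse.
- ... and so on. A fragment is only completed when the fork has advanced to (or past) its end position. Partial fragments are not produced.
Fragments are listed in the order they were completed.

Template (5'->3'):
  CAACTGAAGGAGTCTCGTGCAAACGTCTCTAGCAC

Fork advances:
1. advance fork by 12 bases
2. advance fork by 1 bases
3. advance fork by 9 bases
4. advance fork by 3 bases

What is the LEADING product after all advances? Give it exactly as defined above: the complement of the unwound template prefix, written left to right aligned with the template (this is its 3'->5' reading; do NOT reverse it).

Answer: GTTGACTTCCTCAGAGCACGTTTGC

Derivation:
Step 1: advance 12 -> fork_pos = 0 + 12 = 12.
Step 2: advance 1 -> fork_pos = 12 + 1 = 13.
Step 3: advance 9 -> fork_pos = 13 + 9 = 22.
Step 4: advance 3 -> fork_pos = 22 + 3 = 25.
Unwound prefix: template[0:25] = CAACTGAAGGAGTCTCGTGCAAACG
Complement it base by base (A<->T, C<->G), keeping left-to-right order:
  [0:5] CAACT -> GTTGA
  [5:10] GAAGG -> CTTCC
  [10:15] AGTCT -> TCAGA
  [15:20] CGTGC -> GCACG
  [20:25] AAACG -> TTTGC
Concatenate: GTTGACTTCCTCAGAGCACGTTTGC (length 25; written aligned with the template, i.e. 3'->5').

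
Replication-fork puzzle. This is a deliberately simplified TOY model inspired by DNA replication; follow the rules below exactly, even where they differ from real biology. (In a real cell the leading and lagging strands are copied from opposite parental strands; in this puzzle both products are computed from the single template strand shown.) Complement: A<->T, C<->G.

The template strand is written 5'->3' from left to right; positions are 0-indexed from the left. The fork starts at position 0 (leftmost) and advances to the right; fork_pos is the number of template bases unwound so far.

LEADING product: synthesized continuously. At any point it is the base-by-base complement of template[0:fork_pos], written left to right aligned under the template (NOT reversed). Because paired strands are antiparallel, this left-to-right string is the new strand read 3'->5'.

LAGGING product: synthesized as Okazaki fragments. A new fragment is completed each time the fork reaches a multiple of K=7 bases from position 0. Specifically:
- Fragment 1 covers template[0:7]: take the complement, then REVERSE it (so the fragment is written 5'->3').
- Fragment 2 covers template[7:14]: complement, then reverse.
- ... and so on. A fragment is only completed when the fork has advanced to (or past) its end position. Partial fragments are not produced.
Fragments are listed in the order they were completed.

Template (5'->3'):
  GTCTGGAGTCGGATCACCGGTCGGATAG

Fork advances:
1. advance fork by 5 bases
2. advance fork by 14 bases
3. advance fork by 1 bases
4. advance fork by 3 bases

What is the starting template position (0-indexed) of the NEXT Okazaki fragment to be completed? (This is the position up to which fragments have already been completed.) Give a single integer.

Answer: 21

Derivation:
Step 1: advance 5 -> fork_pos = 0 + 5 = 5. Next multiple of 7 is 7 (not reached); still 0 fragment(s).
Step 2: advance 14 -> fork_pos = 5 + 14 = 19. Reached multiple(s) of 7: 7, 14 -> fragments 1-2 completed (2 total).
Step 3: advance 1 -> fork_pos = 19 + 1 = 20. Next multiple of 7 is 21 (not reached); still 2 fragment(s).
Step 4: advance 3 -> fork_pos = 20 + 3 = 23. Reached multiple(s) of 7: 21 -> fragment 3 completed (3 total).
3 fragment(s) completed, covering template[0:21] (3 x 7 = 21). The next fragment, fragment 4, covers template[21:28], so it starts at position 21.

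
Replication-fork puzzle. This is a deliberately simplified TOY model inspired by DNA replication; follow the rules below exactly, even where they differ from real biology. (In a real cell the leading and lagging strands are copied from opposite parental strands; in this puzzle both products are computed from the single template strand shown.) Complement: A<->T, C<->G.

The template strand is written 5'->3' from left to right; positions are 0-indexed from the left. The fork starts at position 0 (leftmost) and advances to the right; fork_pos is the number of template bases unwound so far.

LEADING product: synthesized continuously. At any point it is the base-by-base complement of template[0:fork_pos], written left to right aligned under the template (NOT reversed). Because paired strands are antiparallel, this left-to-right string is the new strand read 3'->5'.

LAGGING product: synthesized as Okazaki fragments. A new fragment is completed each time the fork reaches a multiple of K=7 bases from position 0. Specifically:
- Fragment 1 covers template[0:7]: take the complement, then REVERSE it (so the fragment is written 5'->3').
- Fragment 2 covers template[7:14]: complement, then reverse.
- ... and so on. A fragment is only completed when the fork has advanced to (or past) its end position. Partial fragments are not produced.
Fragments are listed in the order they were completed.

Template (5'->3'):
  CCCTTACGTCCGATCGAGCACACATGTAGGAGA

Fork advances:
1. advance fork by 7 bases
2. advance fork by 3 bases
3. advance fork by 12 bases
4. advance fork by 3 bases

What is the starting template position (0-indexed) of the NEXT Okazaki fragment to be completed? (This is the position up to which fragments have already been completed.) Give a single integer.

Answer: 21

Derivation:
Step 1: advance 7 -> fork_pos = 0 + 7 = 7. Reached multiple(s) of 7: 7 -> fragment 1 completed (1 total).
Step 2: advance 3 -> fork_pos = 7 + 3 = 10. Next multiple of 7 is 14 (not reached); still 1 fragment(s).
Step 3: advance 12 -> fork_pos = 10 + 12 = 22. Reached multiple(s) of 7: 14, 21 -> fragments 2-3 completed (3 total).
Step 4: advance 3 -> fork_pos = 22 + 3 = 25. Next multiple of 7 is 28 (not reached); still 3 fragment(s).
3 fragment(s) completed, covering template[0:21] (3 x 7 = 21). The next fragment, fragment 4, covers template[21:28], so it starts at position 21.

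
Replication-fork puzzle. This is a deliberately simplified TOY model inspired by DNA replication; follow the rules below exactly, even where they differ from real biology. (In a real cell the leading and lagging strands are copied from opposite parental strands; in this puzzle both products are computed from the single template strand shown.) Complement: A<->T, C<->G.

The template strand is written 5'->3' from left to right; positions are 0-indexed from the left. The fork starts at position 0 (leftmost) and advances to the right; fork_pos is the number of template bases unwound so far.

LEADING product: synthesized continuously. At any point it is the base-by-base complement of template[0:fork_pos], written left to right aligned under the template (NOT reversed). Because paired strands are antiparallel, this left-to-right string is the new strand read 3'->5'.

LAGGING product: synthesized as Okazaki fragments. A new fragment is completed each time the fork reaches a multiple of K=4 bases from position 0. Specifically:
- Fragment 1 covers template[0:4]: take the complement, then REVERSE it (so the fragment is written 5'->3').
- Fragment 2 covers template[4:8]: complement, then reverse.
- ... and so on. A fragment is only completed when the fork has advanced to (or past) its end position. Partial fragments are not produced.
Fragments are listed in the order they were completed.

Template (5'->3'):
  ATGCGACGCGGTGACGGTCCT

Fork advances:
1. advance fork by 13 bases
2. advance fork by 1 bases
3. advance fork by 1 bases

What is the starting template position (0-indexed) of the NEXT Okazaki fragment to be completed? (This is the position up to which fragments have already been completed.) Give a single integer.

Answer: 12

Derivation:
Step 1: advance 13 -> fork_pos = 0 + 13 = 13. Reached multiple(s) of 4: 4, 8, 12 -> fragments 1-3 completed (3 total).
Step 2: advance 1 -> fork_pos = 13 + 1 = 14. Next multiple of 4 is 16 (not reached); still 3 fragment(s).
Step 3: advance 1 -> fork_pos = 14 + 1 = 15. Next multiple of 4 is 16 (not reached); still 3 fragment(s).
3 fragment(s) completed, covering template[0:12] (3 x 4 = 12). The next fragment, fragment 4, covers template[12:16], so it starts at position 12.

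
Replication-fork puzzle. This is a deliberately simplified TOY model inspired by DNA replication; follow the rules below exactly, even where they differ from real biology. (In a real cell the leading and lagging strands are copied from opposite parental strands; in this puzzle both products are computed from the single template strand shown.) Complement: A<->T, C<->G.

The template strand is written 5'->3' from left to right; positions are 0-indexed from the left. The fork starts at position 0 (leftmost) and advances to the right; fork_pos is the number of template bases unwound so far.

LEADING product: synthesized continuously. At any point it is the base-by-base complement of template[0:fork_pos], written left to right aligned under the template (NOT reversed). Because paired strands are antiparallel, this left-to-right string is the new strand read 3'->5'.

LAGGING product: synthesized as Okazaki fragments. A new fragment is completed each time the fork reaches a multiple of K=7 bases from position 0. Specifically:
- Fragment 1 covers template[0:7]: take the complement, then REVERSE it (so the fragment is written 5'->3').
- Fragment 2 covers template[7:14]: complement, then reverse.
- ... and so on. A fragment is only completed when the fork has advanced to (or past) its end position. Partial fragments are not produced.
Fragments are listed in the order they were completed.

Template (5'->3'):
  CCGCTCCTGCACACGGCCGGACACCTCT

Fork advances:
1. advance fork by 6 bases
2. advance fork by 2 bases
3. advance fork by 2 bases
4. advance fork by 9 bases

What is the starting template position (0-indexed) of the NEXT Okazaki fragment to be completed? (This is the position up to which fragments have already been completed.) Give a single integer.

Step 1: advance 6 -> fork_pos = 0 + 6 = 6. Next multiple of 7 is 7 (not reached); still 0 fragment(s).
Step 2: advance 2 -> fork_pos = 6 + 2 = 8. Reached multiple(s) of 7: 7 -> fragment 1 completed (1 total).
Step 3: advance 2 -> fork_pos = 8 + 2 = 10. Next multiple of 7 is 14 (not reached); still 1 fragment(s).
Step 4: advance 9 -> fork_pos = 10 + 9 = 19. Reached multiple(s) of 7: 14 -> fragment 2 completed (2 total).
2 fragment(s) completed, covering template[0:14] (2 x 7 = 14). The next fragment, fragment 3, covers template[14:21], so it starts at position 14.

Answer: 14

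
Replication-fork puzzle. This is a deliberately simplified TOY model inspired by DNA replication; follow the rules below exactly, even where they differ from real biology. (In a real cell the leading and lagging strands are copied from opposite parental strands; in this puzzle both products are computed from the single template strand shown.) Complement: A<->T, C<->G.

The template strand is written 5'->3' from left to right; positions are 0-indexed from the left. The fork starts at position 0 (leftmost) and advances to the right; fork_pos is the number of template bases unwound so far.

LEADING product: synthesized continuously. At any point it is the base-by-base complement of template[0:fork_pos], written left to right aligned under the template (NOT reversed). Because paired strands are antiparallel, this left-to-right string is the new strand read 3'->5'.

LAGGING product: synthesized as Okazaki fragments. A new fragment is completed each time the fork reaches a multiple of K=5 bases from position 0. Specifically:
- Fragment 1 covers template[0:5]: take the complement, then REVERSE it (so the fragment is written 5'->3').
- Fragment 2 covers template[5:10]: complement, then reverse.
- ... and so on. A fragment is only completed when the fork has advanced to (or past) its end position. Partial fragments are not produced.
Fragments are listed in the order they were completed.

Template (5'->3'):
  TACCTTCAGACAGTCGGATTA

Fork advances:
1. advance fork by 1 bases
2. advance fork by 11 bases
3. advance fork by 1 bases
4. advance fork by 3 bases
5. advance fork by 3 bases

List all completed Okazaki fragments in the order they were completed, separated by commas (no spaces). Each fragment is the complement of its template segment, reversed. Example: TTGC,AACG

Answer: AGGTA,TCTGA,GACTG

Derivation:
Step 1: advance 1 -> fork_pos = 0 + 1 = 1. Next multiple of 5 is 5 (not reached); still 0 fragment(s).
Step 2: advance 11 -> fork_pos = 1 + 11 = 12. Reached multiple(s) of 5: 5, 10 -> fragments 1-2 completed (2 total).
Step 3: advance 1 -> fork_pos = 12 + 1 = 13. Next multiple of 5 is 15 (not reached); still 2 fragment(s).
Step 4: advance 3 -> fork_pos = 13 + 3 = 16. Reached multiple(s) of 5: 15 -> fragment 3 completed (3 total).
Step 5: advance 3 -> fork_pos = 16 + 3 = 19. Next multiple of 5 is 20 (not reached); still 3 fragment(s).
Final fork_pos = 19, so 3 fragment(s) are complete. Build each: template segment -> complement -> reverse.
Fragment 1: template[0:5] = TACCT -> complement ATGGA -> reversed AGGTA
Fragment 2: template[5:10] = TCAGA -> complement AGTCT -> reversed TCTGA
Fragment 3: template[10:15] = CAGTC -> complement GTCAG -> reversed GACTG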